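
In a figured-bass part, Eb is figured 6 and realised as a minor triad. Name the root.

The figures 6 mean the third of the chord is in the bass. If Eb is the third of a minor triad, the root is C (chord tones C–Eb–G).

C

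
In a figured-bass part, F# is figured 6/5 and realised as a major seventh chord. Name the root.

D

The figures 6/5 mean the third of the chord is in the bass. If F# is the third of a major seventh chord, the root is D (chord tones D–F#–A–C#).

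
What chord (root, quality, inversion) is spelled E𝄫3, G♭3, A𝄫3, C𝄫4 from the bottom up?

Abb minor-major seventh, second inversion

The distinct note names are Ebb, Gb, Abb, Cbb. Stacked in thirds they read Abb–Cbb–Ebb–Gb, which is a minor-major seventh chord on Abb.
The lowest note is Ebb, the fifth of the chord, so this is second inversion (figured bass 4/3).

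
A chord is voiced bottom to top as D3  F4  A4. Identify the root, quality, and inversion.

D minor, root position

Reducing to letter names: D, F, A. These stack in thirds as D–F–A — a D minor triad.
D is the root of D minor; root in the bass means root position (figured bass 5/3).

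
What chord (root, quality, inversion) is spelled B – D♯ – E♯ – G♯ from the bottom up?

E# half-diminished seventh, second inversion

Reducing to letter names: B, D#, E#, G#. These stack in thirds as E#–G#–B–D# — an E# half-diminished seventh chord.
The lowest note is B, the fifth of the chord, so this is second inversion (figured bass 4/3).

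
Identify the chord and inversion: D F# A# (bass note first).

The pitch classes D, F#, A# arrange in thirds as D–F#–A#: a D augmented triad.
With the root (D) in the bass, the chord is in root position (figured bass 5/3).

D augmented, root position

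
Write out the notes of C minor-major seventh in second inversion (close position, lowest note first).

The chord tones are C–Eb–G–B. With the fifth (G) lowest for second inversion: G, B, C, Eb.

G, B, C, Eb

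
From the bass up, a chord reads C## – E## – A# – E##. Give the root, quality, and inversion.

Reducing to letter names: C##, E##, A#. These stack in thirds as A#–C##–E## — an A# augmented triad.
The lowest note is C##, the third of the chord, so this is first inversion (figured bass 6).

A# augmented, first inversion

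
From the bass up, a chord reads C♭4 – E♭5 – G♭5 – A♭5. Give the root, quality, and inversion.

The distinct note names are Cb, Eb, Gb, Ab. Stacked in thirds they read Ab–Cb–Eb–Gb, which is a minor seventh chord on Ab.
The lowest note is Cb, the third of the chord, so this is first inversion (figured bass 6/5).

Ab minor seventh, first inversion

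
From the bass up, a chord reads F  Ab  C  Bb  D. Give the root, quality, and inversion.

The distinct note names are F, Ab, C, Bb, D. Stacked in thirds they read Bb–D–F–Ab–C, which is a dominant ninth chord on Bb.
With the fifth (F) in the bass, the chord is in second inversion.

Bb dominant ninth, second inversion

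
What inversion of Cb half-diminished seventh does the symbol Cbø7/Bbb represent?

Cbø7/Bbb means Cb half-diminished seventh with Bbb in the bass. Bbb is the seventh of Cb half-diminished seventh (Cb–Ebb–Gbb–Bbb), so this is third inversion.

third inversion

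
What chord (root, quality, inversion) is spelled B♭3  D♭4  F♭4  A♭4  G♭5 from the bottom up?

Gb dominant ninth, first inversion

Reducing to letter names: Bb, Db, Fb, Ab, Gb. These stack in thirds as Gb–Bb–Db–Fb–Ab — a Gb dominant ninth chord.
The lowest note is Bb, the third of the chord, so this is first inversion.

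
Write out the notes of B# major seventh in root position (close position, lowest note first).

B#, D##, F##, A##

B# major seventh is B#–D##–F##–A##. Root position puts the root (B#) in the bass, with the remaining tones above: B#, D##, F##, A##.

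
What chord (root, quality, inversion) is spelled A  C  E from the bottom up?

Reducing to letter names: A, C, E. These stack in thirds as A–C–E — an A minor triad.
A is the root of A minor; root in the bass means root position (figured bass 5/3).

A minor, root position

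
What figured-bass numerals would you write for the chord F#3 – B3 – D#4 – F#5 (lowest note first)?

6/4

The notes F#, B, D# stack in thirds as B–D#–F# — a B major triad. The bass F# is the fifth, so this is second inversion: figured 6/4.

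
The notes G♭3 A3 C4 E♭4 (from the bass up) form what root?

Gb, A, C, Eb are the tones of an A diminished seventh chord (A–C–Eb–Gb), making A the root.

A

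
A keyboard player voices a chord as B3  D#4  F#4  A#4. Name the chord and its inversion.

Reducing to letter names: B, D#, F#, A#. These stack in thirds as B–D#–F#–A# — a B major seventh chord.
The lowest note is B, the root of the chord, so this is root position (figured bass 7).

B major seventh, root position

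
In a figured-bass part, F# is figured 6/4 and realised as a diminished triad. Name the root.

The figures 6/4 mean the fifth of the chord is in the bass. If F# is the fifth of a diminished triad, the root is B# (chord tones B#–D#–F#).

B#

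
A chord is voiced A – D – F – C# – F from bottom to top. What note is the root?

D

The distinct letter names are A, D, F, C#. Arranged as a stack of thirds they read D–F–A–C#, so D is the root (a D minor-major seventh chord).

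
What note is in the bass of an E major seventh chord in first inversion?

G#

The third of E major seventh (E–G#–B–D#) is G#; that is the bass in first inversion.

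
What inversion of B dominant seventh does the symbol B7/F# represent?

B7/F# means B dominant seventh with F# in the bass. F# is the fifth of B dominant seventh (B–D#–F#–A), so this is second inversion.

second inversion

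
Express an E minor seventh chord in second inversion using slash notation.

Em7/B

Second inversion of E minor seventh has the fifth (B) in the bass. As a slash chord: Em7/B.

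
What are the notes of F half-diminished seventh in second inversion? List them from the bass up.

F half-diminished seventh is F–Ab–Cb–Eb. Second inversion puts the fifth (Cb) in the bass, with the remaining tones above: Cb, Eb, F, Ab.

Cb, Eb, F, Ab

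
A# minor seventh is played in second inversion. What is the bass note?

The fifth of A# minor seventh (A#–C#–E#–G#) is E#; that is the bass in second inversion.

E#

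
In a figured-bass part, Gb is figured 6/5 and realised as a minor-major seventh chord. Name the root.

The figures 6/5 mean the third of the chord is in the bass. If Gb is the third of a minor-major seventh chord, the root is Eb (chord tones Eb–Gb–Bb–D).

Eb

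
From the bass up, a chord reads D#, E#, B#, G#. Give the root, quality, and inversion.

E# minor seventh, third inversion

The pitch classes D#, E#, B#, G# arrange in thirds as E#–G#–B#–D#: an E# minor seventh chord.
With the seventh (D#) in the bass, the chord is in third inversion (figured bass 4/2).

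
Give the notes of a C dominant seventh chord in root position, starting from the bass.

C dominant seventh is C–E–G–Bb. Root position puts the root (C) in the bass, with the remaining tones above: C, E, G, Bb.

C, E, G, Bb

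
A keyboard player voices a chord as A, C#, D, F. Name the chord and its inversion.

The distinct note names are A, C#, D, F. Stacked in thirds they read D–F–A–C#, which is a minor-major seventh chord on D.
With the fifth (A) in the bass, the chord is in second inversion (figured bass 4/3).

D minor-major seventh, second inversion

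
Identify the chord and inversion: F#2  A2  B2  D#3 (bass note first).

B dominant seventh, second inversion

The distinct note names are F#, A, B, D#. Stacked in thirds they read B–D#–F#–A, which is a dominant seventh chord on B.
F# is the fifth of B dominant seventh; fifth in the bass means second inversion (figured bass 4/3).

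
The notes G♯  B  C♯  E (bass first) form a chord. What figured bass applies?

4/3

The notes G#, B, C#, E stack in thirds as C#–E–G#–B — a C# minor seventh chord. The bass G# is the fifth, so this is second inversion: figured 4/3.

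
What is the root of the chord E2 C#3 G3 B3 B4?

Reordering E, C#, G, B into stacked thirds gives C#–E–G–B; the bottom of that stack, C#, is the root.

C#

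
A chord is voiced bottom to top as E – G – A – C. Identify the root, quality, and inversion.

A minor seventh, second inversion

The distinct note names are E, G, A, C. Stacked in thirds they read A–C–E–G, which is a minor seventh chord on A.
With the fifth (E) in the bass, the chord is in second inversion (figured bass 4/3).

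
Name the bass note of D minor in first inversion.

In first inversion the third is lowest. For D minor (D–F–A) that is F.

F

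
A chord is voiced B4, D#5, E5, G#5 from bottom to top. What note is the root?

Reordering B, D#, E, G# into stacked thirds gives E–G#–B–D#; the bottom of that stack, E, is the root.

E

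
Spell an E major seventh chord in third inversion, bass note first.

The chord tones are E–G#–B–D#. With the seventh (D#) lowest for third inversion: D#, E, G#, B.

D#, E, G#, B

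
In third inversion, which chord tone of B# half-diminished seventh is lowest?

A#

B# half-diminished seventh is B#–D#–F#–A#. Third inversion places the seventh in the bass: A#.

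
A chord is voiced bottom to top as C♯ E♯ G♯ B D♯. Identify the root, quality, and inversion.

C# dominant ninth, root position

The pitch classes C#, E#, G#, B, D# arrange in thirds as C#–E#–G#–B–D#: a C# dominant ninth chord.
C# is the root of C# dominant ninth; root in the bass means root position.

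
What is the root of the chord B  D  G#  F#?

G#

B, D, G#, F# are the tones of a G# half-diminished seventh chord (G#–B–D–F#), making G# the root.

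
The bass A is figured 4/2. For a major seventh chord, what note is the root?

The figures 4/2 mean the seventh of the chord is in the bass. If A is the seventh of a major seventh chord, the root is Bb (chord tones Bb–D–F–A).

Bb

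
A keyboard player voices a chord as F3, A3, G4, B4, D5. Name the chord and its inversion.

G dominant ninth, third inversion

Reducing to letter names: F, A, G, B, D. These stack in thirds as G–B–D–F–A — a G dominant ninth chord.
With the seventh (F) in the bass, the chord is in third inversion.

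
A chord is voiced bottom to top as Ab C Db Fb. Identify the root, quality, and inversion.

The pitch classes Ab, C, Db, Fb arrange in thirds as Db–Fb–Ab–C: a Db minor-major seventh chord.
With the fifth (Ab) in the bass, the chord is in second inversion (figured bass 4/3).

Db minor-major seventh, second inversion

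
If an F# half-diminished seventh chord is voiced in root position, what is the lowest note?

F#

F# half-diminished seventh is F#–A–C–E. Root position places the root in the bass: F#.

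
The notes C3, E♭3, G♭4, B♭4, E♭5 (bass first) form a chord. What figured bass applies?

7

The notes C, Eb, Gb, Bb stack in thirds as C–Eb–Gb–Bb — a C half-diminished seventh chord. The bass C is the root, so this is root position: figured 7.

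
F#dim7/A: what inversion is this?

first inversion

F#dim7/A means F# diminished seventh with A in the bass. A is the third of F# diminished seventh (F#–A–C–Eb), so this is first inversion.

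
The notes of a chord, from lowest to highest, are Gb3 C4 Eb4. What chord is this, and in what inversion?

Reducing to letter names: Gb, C, Eb. These stack in thirds as C–Eb–Gb — a C diminished triad.
With the fifth (Gb) in the bass, the chord is in second inversion (figured bass 6/4).

C diminished, second inversion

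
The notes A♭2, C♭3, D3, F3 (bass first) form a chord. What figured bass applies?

The notes Ab, Cb, D, F stack in thirds as D–F–Ab–Cb — a D diminished seventh chord. The bass Ab is the fifth, so this is second inversion: figured 4/3.

4/3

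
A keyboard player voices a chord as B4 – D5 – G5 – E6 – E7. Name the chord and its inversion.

The pitch classes B, D, G, E arrange in thirds as E–G–B–D: an E minor seventh chord.
The lowest note is B, the fifth of the chord, so this is second inversion (figured bass 4/3).

E minor seventh, second inversion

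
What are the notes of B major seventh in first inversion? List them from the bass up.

Spelling B major seventh: B–D#–F#–A#. In first inversion the third is bass, giving D#, F#, A#, B from the bottom.

D#, F#, A#, B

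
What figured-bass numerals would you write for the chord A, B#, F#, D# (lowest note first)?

4/2

The notes A, B#, F#, D# stack in thirds as B#–D#–F#–A — a B# diminished seventh chord. The bass A is the seventh, so this is third inversion: figured 4/2.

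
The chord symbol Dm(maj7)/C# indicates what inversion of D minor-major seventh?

Dm(maj7)/C# means D minor-major seventh with C# in the bass. C# is the seventh of D minor-major seventh (D–F–A–C#), so this is third inversion.

third inversion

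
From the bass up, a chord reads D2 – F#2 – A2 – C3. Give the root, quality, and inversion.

The distinct note names are D, F#, A, C. Stacked in thirds they read D–F#–A–C, which is a dominant seventh chord on D.
With the root (D) in the bass, the chord is in root position (figured bass 7).

D dominant seventh, root position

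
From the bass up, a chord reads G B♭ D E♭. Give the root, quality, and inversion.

Eb major seventh, first inversion

The pitch classes G, Bb, D, Eb arrange in thirds as Eb–G–Bb–D: an Eb major seventh chord.
G is the third of Eb major seventh; third in the bass means first inversion (figured bass 6/5).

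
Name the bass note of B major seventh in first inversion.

The third of B major seventh (B–D#–F#–A#) is D#; that is the bass in first inversion.

D#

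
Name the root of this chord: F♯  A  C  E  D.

The distinct letter names are F#, A, C, E, D. Arranged as a stack of thirds they read D–F#–A–C–E, so D is the root (a D dominant ninth chord).

D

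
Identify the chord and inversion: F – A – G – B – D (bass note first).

G dominant ninth, third inversion

The distinct note names are F, A, G, B, D. Stacked in thirds they read G–B–D–F–A, which is a dominant ninth chord on G.
With the seventh (F) in the bass, the chord is in third inversion.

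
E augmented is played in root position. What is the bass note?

E augmented is E–G#–B#. Root position places the root in the bass: E.

E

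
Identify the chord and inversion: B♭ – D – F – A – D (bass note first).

The distinct note names are Bb, D, F, A. Stacked in thirds they read Bb–D–F–A, which is a major seventh chord on Bb.
The lowest note is Bb, the root of the chord, so this is root position (figured bass 7).

Bb major seventh, root position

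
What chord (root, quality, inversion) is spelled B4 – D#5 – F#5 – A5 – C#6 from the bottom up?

The distinct note names are B, D#, F#, A, C#. Stacked in thirds they read B–D#–F#–A–C#, which is a dominant ninth chord on B.
With the root (B) in the bass, the chord is in root position.

B dominant ninth, root position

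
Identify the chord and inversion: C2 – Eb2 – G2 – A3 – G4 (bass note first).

The pitch classes C, Eb, G, A arrange in thirds as A–C–Eb–G: an A half-diminished seventh chord.
The lowest note is C, the third of the chord, so this is first inversion (figured bass 6/5).

A half-diminished seventh, first inversion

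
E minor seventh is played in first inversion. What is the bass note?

G

In first inversion the third is lowest. For E minor seventh (E–G–B–D) that is G.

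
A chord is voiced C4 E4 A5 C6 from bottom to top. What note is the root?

Reordering C, E, A into stacked thirds gives A–C–E; the bottom of that stack, A, is the root.

A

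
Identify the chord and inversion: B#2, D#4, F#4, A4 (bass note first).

Reducing to letter names: B#, D#, F#, A. These stack in thirds as B#–D#–F#–A — a B# diminished seventh chord.
B# is the root of B# diminished seventh; root in the bass means root position (figured bass 7).

B# diminished seventh, root position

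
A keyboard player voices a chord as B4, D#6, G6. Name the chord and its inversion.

The pitch classes B, D#, G arrange in thirds as G–B–D#: a G augmented triad.
With the third (B) in the bass, the chord is in first inversion (figured bass 6).

G augmented, first inversion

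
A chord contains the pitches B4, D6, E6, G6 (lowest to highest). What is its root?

E

Reordering B, D, E, G into stacked thirds gives E–G–B–D; the bottom of that stack, E, is the root.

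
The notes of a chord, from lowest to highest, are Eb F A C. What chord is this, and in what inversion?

F dominant seventh, third inversion

Reducing to letter names: Eb, F, A, C. These stack in thirds as F–A–C–Eb — an F dominant seventh chord.
Eb is the seventh of F dominant seventh; seventh in the bass means third inversion (figured bass 4/2).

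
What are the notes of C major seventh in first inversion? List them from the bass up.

C major seventh is C–E–G–B. First inversion puts the third (E) in the bass, with the remaining tones above: E, G, B, C.

E, G, B, C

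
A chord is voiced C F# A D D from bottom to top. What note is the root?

D

The distinct letter names are C, F#, A, D. Arranged as a stack of thirds they read D–F#–A–C, so D is the root (a D dominant seventh chord).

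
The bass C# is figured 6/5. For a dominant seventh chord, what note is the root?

The figures 6/5 mean the third of the chord is in the bass. If C# is the third of a dominant seventh chord, the root is A (chord tones A–C#–E–G).

A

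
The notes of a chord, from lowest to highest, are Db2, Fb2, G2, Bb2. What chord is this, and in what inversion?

Reducing to letter names: Db, Fb, G, Bb. These stack in thirds as G–Bb–Db–Fb — a G diminished seventh chord.
Db is the fifth of G diminished seventh; fifth in the bass means second inversion (figured bass 4/3).

G diminished seventh, second inversion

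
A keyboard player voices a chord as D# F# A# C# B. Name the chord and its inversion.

B major ninth, first inversion

Reducing to letter names: D#, F#, A#, C#, B. These stack in thirds as B–D#–F#–A#–C# — a B major ninth chord.
D# is the third of B major ninth; third in the bass means first inversion.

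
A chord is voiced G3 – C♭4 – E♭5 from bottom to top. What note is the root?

Cb

Reordering G, Cb, Eb into stacked thirds gives Cb–Eb–G; the bottom of that stack, Cb, is the root.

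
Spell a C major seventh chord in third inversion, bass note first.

Spelling C major seventh: C–E–G–B. In third inversion the seventh is bass, giving B, C, E, G from the bottom.

B, C, E, G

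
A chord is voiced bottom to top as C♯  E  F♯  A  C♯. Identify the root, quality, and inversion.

The distinct note names are C#, E, F#, A. Stacked in thirds they read F#–A–C#–E, which is a minor seventh chord on F#.
C# is the fifth of F# minor seventh; fifth in the bass means second inversion (figured bass 4/3).

F# minor seventh, second inversion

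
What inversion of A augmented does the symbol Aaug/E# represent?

second inversion

Aaug/E# means A augmented with E# in the bass. E# is the fifth of A augmented (A–C#–E#), so this is second inversion.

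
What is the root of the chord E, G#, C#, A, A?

Reordering E, G#, C#, A into stacked thirds gives A–C#–E–G#; the bottom of that stack, A, is the root.

A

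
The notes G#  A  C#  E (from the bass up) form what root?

G#, A, C#, E are the tones of an A major seventh chord (A–C#–E–G#), making A the root.

A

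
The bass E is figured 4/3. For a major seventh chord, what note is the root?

The figures 4/3 mean the fifth of the chord is in the bass. If E is the fifth of a major seventh chord, the root is A (chord tones A–C#–E–G#).

A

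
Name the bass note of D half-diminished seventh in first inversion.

F

The third of D half-diminished seventh (D–F–Ab–C) is F; that is the bass in first inversion.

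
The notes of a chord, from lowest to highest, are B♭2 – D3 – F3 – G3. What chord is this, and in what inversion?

G minor seventh, first inversion

Reducing to letter names: Bb, D, F, G. These stack in thirds as G–Bb–D–F — a G minor seventh chord.
The lowest note is Bb, the third of the chord, so this is first inversion (figured bass 6/5).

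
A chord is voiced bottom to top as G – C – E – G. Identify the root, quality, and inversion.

C major, second inversion

The distinct note names are G, C, E. Stacked in thirds they read C–E–G, which is a major triad on C.
The lowest note is G, the fifth of the chord, so this is second inversion (figured bass 6/4).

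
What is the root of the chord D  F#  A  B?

B

Reordering D, F#, A, B into stacked thirds gives B–D–F#–A; the bottom of that stack, B, is the root.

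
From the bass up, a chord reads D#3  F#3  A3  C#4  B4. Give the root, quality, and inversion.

The distinct note names are D#, F#, A, C#, B. Stacked in thirds they read B–D#–F#–A–C#, which is a dominant ninth chord on B.
D# is the third of B dominant ninth; third in the bass means first inversion.

B dominant ninth, first inversion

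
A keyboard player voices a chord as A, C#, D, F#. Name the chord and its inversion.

The pitch classes A, C#, D, F# arrange in thirds as D–F#–A–C#: a D major seventh chord.
With the fifth (A) in the bass, the chord is in second inversion (figured bass 4/3).

D major seventh, second inversion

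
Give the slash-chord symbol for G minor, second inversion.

Gm/D

Second inversion of G minor has the fifth (D) in the bass. As a slash chord: Gm/D.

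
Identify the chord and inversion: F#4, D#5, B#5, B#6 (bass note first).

The pitch classes F#, D#, B# arrange in thirds as B#–D#–F#: a B# diminished triad.
With the fifth (F#) in the bass, the chord is in second inversion (figured bass 6/4).

B# diminished, second inversion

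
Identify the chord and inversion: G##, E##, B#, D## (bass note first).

Reducing to letter names: G##, E##, B#, D##. These stack in thirds as E##–G##–B#–D## — an E## half-diminished seventh chord.
The lowest note is G##, the third of the chord, so this is first inversion (figured bass 6/5).

E## half-diminished seventh, first inversion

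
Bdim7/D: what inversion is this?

first inversion

Bdim7/D means B diminished seventh with D in the bass. D is the third of B diminished seventh (B–D–F–Ab), so this is first inversion.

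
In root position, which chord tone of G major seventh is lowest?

G major seventh is G–B–D–F#. Root position places the root in the bass: G.

G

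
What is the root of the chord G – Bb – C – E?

G, Bb, C, E are the tones of a C dominant seventh chord (C–E–G–Bb), making C the root.

C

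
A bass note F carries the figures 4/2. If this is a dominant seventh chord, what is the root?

The figures 4/2 mean the seventh of the chord is in the bass. If F is the seventh of a dominant seventh chord, the root is G (chord tones G–B–D–F).

G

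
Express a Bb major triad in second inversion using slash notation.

Second inversion of Bb major has the fifth (F) in the bass. As a slash chord: Bbmaj/F.

Bbmaj/F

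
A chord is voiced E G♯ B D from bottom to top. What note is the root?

E

Reordering E, G#, B, D into stacked thirds gives E–G#–B–D; the bottom of that stack, E, is the root.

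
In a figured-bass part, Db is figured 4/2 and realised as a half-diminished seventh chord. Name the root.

Eb

The figures 4/2 mean the seventh of the chord is in the bass. If Db is the seventh of a half-diminished seventh chord, the root is Eb (chord tones Eb–Gb–Bbb–Db).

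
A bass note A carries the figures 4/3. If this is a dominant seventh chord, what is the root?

D

The figures 4/3 mean the fifth of the chord is in the bass. If A is the fifth of a dominant seventh chord, the root is D (chord tones D–F#–A–C).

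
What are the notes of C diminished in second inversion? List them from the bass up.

Spelling C diminished: C–Eb–Gb. In second inversion the fifth is bass, giving Gb, C, Eb from the bottom.

Gb, C, Eb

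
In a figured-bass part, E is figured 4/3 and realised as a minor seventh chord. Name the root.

A

The figures 4/3 mean the fifth of the chord is in the bass. If E is the fifth of a minor seventh chord, the root is A (chord tones A–C–E–G).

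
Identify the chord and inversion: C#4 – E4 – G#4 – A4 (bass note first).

A major seventh, first inversion

Reducing to letter names: C#, E, G#, A. These stack in thirds as A–C#–E–G# — an A major seventh chord.
With the third (C#) in the bass, the chord is in first inversion (figured bass 6/5).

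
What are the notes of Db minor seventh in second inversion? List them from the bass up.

Db minor seventh is Db–Fb–Ab–Cb. Second inversion puts the fifth (Ab) in the bass, with the remaining tones above: Ab, Cb, Db, Fb.

Ab, Cb, Db, Fb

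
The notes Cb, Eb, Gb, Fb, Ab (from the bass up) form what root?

Cb, Eb, Gb, Fb, Ab are the tones of an Fb major ninth chord (Fb–Ab–Cb–Eb–Gb), making Fb the root.

Fb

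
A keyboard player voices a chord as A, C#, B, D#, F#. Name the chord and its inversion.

Reducing to letter names: A, C#, B, D#, F#. These stack in thirds as B–D#–F#–A–C# — a B dominant ninth chord.
With the seventh (A) in the bass, the chord is in third inversion.

B dominant ninth, third inversion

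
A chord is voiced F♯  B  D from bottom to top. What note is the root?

B

The distinct letter names are F#, B, D. Arranged as a stack of thirds they read B–D–F#, so B is the root (a B minor triad).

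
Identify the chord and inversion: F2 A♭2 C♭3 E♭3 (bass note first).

F half-diminished seventh, root position

The distinct note names are F, Ab, Cb, Eb. Stacked in thirds they read F–Ab–Cb–Eb, which is a half-diminished seventh chord on F.
The lowest note is F, the root of the chord, so this is root position (figured bass 7).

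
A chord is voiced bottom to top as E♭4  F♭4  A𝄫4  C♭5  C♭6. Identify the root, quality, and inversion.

The pitch classes Eb, Fb, Abb, Cb arrange in thirds as Fb–Abb–Cb–Eb: an Fb minor-major seventh chord.
With the seventh (Eb) in the bass, the chord is in third inversion (figured bass 4/2).

Fb minor-major seventh, third inversion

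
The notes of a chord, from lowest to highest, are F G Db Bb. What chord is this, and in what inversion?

The pitch classes F, G, Db, Bb arrange in thirds as G–Bb–Db–F: a G half-diminished seventh chord.
F is the seventh of G half-diminished seventh; seventh in the bass means third inversion (figured bass 4/2).

G half-diminished seventh, third inversion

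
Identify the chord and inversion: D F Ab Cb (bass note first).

D diminished seventh, root position

The pitch classes D, F, Ab, Cb arrange in thirds as D–F–Ab–Cb: a D diminished seventh chord.
The lowest note is D, the root of the chord, so this is root position (figured bass 7).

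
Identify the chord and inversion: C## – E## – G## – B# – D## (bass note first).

C## dominant ninth, root position

The distinct note names are C##, E##, G##, B#, D##. Stacked in thirds they read C##–E##–G##–B#–D##, which is a dominant ninth chord on C##.
The lowest note is C##, the root of the chord, so this is root position.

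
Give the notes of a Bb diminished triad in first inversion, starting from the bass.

Db, Fb, Bb

The chord tones are Bb–Db–Fb. With the third (Db) lowest for first inversion: Db, Fb, Bb.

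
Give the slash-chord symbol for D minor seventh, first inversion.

First inversion of D minor seventh has the third (F) in the bass. As a slash chord: Dm7/F.

Dm7/F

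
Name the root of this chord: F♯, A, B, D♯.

F#, A, B, D# are the tones of a B dominant seventh chord (B–D#–F#–A), making B the root.

B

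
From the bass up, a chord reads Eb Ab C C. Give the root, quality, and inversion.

Reducing to letter names: Eb, Ab, C. These stack in thirds as Ab–C–Eb — an Ab major triad.
The lowest note is Eb, the fifth of the chord, so this is second inversion (figured bass 6/4).

Ab major, second inversion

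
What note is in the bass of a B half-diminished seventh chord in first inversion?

D

The third of B half-diminished seventh (B–D–F–A) is D; that is the bass in first inversion.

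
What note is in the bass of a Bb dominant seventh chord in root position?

Bb

The root of Bb dominant seventh (Bb–D–F–Ab) is Bb; that is the bass in root position.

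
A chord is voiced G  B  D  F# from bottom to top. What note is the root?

G

G, B, D, F# are the tones of a G major seventh chord (G–B–D–F#), making G the root.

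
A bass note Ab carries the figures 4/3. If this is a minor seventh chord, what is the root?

The figures 4/3 mean the fifth of the chord is in the bass. If Ab is the fifth of a minor seventh chord, the root is Db (chord tones Db–Fb–Ab–Cb).

Db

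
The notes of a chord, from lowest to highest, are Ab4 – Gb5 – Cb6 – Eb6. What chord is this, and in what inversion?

The distinct note names are Ab, Gb, Cb, Eb. Stacked in thirds they read Ab–Cb–Eb–Gb, which is a minor seventh chord on Ab.
With the root (Ab) in the bass, the chord is in root position (figured bass 7).

Ab minor seventh, root position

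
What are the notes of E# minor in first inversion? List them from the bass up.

G#, B#, E#

The chord tones are E#–G#–B#. With the third (G#) lowest for first inversion: G#, B#, E#.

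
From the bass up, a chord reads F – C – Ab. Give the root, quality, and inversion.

F minor, root position

The pitch classes F, C, Ab arrange in thirds as F–Ab–C: an F minor triad.
The lowest note is F, the root of the chord, so this is root position (figured bass 5/3).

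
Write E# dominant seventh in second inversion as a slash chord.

Second inversion of E# dominant seventh has the fifth (B#) in the bass. As a slash chord: E#7/B#.

E#7/B#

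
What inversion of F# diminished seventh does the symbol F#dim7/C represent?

F#dim7/C means F# diminished seventh with C in the bass. C is the fifth of F# diminished seventh (F#–A–C–Eb), so this is second inversion.

second inversion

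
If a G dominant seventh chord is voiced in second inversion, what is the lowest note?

G dominant seventh is G–B–D–F. Second inversion places the fifth in the bass: D.

D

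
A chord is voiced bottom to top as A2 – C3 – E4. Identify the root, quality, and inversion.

Reducing to letter names: A, C, E. These stack in thirds as A–C–E — an A minor triad.
A is the root of A minor; root in the bass means root position (figured bass 5/3).

A minor, root position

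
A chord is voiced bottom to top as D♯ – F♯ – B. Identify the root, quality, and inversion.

B major, first inversion

The distinct note names are D#, F#, B. Stacked in thirds they read B–D#–F#, which is a major triad on B.
The lowest note is D#, the third of the chord, so this is first inversion (figured bass 6).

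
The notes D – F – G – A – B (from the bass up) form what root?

G

D, F, G, A, B are the tones of a G dominant ninth chord (G–B–D–F–A), making G the root.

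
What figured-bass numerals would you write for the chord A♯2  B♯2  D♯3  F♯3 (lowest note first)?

The notes A#, B#, D#, F# stack in thirds as B#–D#–F#–A# — a B# half-diminished seventh chord. The bass A# is the seventh, so this is third inversion: figured 4/2.

4/2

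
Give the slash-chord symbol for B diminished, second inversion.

Second inversion of B diminished has the fifth (F) in the bass. As a slash chord: Bdim/F.

Bdim/F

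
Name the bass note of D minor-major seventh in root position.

In root position the root is lowest. For D minor-major seventh (D–F–A–C#) that is D.

D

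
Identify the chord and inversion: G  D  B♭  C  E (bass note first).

C dominant ninth, second inversion

Reducing to letter names: G, D, Bb, C, E. These stack in thirds as C–E–G–Bb–D — a C dominant ninth chord.
The lowest note is G, the fifth of the chord, so this is second inversion.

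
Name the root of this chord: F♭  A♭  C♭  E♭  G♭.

Fb

The distinct letter names are Fb, Ab, Cb, Eb, Gb. Arranged as a stack of thirds they read Fb–Ab–Cb–Eb–Gb, so Fb is the root (an Fb major ninth chord).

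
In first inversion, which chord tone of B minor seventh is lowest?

B minor seventh is B–D–F#–A. First inversion places the third in the bass: D.

D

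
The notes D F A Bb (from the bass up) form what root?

Bb

The distinct letter names are D, F, A, Bb. Arranged as a stack of thirds they read Bb–D–F–A, so Bb is the root (a Bb major seventh chord).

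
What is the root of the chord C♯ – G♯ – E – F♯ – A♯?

F#

Reordering C#, G#, E, F#, A# into stacked thirds gives F#–A#–C#–E–G#; the bottom of that stack, F#, is the root.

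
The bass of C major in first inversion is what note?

In first inversion the third is lowest. For C major (C–E–G) that is E.

E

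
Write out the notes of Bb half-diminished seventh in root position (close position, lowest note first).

Bb half-diminished seventh is Bb–Db–Fb–Ab. Root position puts the root (Bb) in the bass, with the remaining tones above: Bb, Db, Fb, Ab.

Bb, Db, Fb, Ab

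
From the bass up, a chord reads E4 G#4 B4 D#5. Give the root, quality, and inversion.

Reducing to letter names: E, G#, B, D#. These stack in thirds as E–G#–B–D# — an E major seventh chord.
With the root (E) in the bass, the chord is in root position (figured bass 7).

E major seventh, root position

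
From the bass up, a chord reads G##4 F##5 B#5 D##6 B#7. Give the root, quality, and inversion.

The pitch classes G##, F##, B#, D## arrange in thirds as G##–B#–D##–F##: a G## minor seventh chord.
With the root (G##) in the bass, the chord is in root position (figured bass 7).

G## minor seventh, root position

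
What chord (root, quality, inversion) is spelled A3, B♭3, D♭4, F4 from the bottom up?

Bb minor-major seventh, third inversion

The pitch classes A, Bb, Db, F arrange in thirds as Bb–Db–F–A: a Bb minor-major seventh chord.
A is the seventh of Bb minor-major seventh; seventh in the bass means third inversion (figured bass 4/2).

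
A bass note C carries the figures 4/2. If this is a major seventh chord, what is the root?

Db

The figures 4/2 mean the seventh of the chord is in the bass. If C is the seventh of a major seventh chord, the root is Db (chord tones Db–F–Ab–C).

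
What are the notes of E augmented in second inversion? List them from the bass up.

The chord tones are E–G#–B#. With the fifth (B#) lowest for second inversion: B#, E, G#.

B#, E, G#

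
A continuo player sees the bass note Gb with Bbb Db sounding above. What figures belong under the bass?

The notes Gb, Bbb, Db stack in thirds as Gb–Bbb–Db — a Gb minor triad. The bass Gb is the root, so this is root position: figured 5/3.

5/3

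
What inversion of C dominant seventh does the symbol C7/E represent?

C7/E means C dominant seventh with E in the bass. E is the third of C dominant seventh (C–E–G–Bb), so this is first inversion.

first inversion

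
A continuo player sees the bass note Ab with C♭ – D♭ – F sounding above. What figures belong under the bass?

The notes Ab, Cb, Db, F stack in thirds as Db–F–Ab–Cb — a Db dominant seventh chord. The bass Ab is the fifth, so this is second inversion: figured 4/3.

4/3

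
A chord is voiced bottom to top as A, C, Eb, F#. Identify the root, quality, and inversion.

F# diminished seventh, first inversion

The pitch classes A, C, Eb, F# arrange in thirds as F#–A–C–Eb: an F# diminished seventh chord.
The lowest note is A, the third of the chord, so this is first inversion (figured bass 6/5).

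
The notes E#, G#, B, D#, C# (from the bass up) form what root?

The distinct letter names are E#, G#, B, D#, C#. Arranged as a stack of thirds they read C#–E#–G#–B–D#, so C# is the root (a C# dominant ninth chord).

C#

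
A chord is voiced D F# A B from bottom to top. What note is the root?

The distinct letter names are D, F#, A, B. Arranged as a stack of thirds they read B–D–F#–A, so B is the root (a B minor seventh chord).

B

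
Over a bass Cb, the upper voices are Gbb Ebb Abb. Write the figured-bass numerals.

6/5

The notes Cb, Gbb, Ebb, Abb stack in thirds as Abb–Cb–Ebb–Gbb — an Abb dominant seventh chord. The bass Cb is the third, so this is first inversion: figured 6/5.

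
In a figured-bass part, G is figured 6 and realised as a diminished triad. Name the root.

The figures 6 mean the third of the chord is in the bass. If G is the third of a diminished triad, the root is E (chord tones E–G–Bb).

E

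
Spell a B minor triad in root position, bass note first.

The chord tones are B–D–F#. With the root (B) lowest for root position: B, D, F#.

B, D, F#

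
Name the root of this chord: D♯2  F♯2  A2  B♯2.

D#, F#, A, B# are the tones of a B# diminished seventh chord (B#–D#–F#–A), making B# the root.

B#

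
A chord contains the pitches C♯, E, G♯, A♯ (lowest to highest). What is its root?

A#

Reordering C#, E, G#, A# into stacked thirds gives A#–C#–E–G#; the bottom of that stack, A#, is the root.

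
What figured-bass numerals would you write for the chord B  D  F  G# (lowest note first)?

6/5

The notes B, D, F, G# stack in thirds as G#–B–D–F — a G# diminished seventh chord. The bass B is the third, so this is first inversion: figured 6/5.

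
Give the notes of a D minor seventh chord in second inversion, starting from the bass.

A, C, D, F

The chord tones are D–F–A–C. With the fifth (A) lowest for second inversion: A, C, D, F.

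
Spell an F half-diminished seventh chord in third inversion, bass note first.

Eb, F, Ab, Cb

The chord tones are F–Ab–Cb–Eb. With the seventh (Eb) lowest for third inversion: Eb, F, Ab, Cb.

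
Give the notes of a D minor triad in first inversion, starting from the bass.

D minor is D–F–A. First inversion puts the third (F) in the bass, with the remaining tones above: F, A, D.

F, A, D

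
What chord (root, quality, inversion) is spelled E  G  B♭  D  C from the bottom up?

Reducing to letter names: E, G, Bb, D, C. These stack in thirds as C–E–G–Bb–D — a C dominant ninth chord.
The lowest note is E, the third of the chord, so this is first inversion.

C dominant ninth, first inversion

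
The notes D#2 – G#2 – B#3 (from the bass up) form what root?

G#

The distinct letter names are D#, G#, B#. Arranged as a stack of thirds they read G#–B#–D#, so G# is the root (a G# major triad).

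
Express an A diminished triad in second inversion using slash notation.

Adim/Eb

Second inversion of A diminished has the fifth (Eb) in the bass. As a slash chord: Adim/Eb.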